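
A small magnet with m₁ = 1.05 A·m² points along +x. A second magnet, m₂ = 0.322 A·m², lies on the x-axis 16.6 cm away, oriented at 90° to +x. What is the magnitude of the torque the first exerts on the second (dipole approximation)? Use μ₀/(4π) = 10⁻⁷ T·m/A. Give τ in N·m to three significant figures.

Dipole B is on the axis of dipole A, so B₁ there is axial: B₁ = (μ₀/4π)·2m₁/r³ along +x.
B₁ = 2(10⁻⁷)(1.05)/(0.166)³ = 4.591×10⁻⁵ T.
τ = m₂ B₁ sinθ.
τ = (0.322)(4.591×10⁻⁵)·sin90° = 1.478×10⁻⁵ N·m.

τ ≈ 1.48×10⁻⁵ N·m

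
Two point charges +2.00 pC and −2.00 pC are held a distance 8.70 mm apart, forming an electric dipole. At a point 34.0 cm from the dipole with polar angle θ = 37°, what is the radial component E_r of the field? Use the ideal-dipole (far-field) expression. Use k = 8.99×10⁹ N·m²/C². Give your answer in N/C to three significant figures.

Dipole moment p = qd = (2.00×10⁻¹² C)(0.00870 m) = 1.74×10⁻¹⁴ C·m.
For a dipole, E_r = (2kp cosθ)/r³.
kp/r³ = (8.99×10⁹)(1.74×10⁻¹⁴)/(0.340)³ = 0.003980 N/C.
E_r = 2·0.003980·cos37° = 0.006357 N/C.

E_r ≈ 0.00636 N/C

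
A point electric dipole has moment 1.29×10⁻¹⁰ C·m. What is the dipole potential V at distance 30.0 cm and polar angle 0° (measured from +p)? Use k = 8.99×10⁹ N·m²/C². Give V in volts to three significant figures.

V ≈ 12.9 V

The dipole potential is V = kp cosθ / r².
V = (8.99×10⁹)(1.29×10⁻¹⁰)·cos0° / (0.300)² = 12.89 V.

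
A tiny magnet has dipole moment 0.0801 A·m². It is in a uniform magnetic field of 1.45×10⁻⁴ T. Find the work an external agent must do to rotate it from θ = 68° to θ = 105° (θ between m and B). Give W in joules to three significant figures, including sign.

W ≈ 7.36×10⁻⁶ J

W_ext = ΔU = −mB cosθ₂ + mB cosθ₁ = mB(cosθ₁ − cosθ₂).
W = (0.0801)(1.45×10⁻⁴)·(cos68° − cos105°) = (1.161×10⁻⁵)·(+0.6334) = 7.357×10⁻⁶ J.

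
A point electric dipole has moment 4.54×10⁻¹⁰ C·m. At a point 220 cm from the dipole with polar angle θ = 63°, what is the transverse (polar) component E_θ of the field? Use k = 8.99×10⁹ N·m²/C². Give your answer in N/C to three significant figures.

For a dipole, E_θ = (kp sinθ)/r³.
kp/r³ = (8.99×10⁹)(4.54×10⁻¹⁰)/(2.20)³ = 0.3833 N/C.
E_θ = 0.3833·sin63° = 0.3415 N/C.

E_θ ≈ 0.342 N/C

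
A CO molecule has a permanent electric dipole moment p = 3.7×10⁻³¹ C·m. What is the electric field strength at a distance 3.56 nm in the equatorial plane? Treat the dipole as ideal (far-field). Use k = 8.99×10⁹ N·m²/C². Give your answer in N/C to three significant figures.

E ≈ 7.37×10⁴ N/C

On the perpendicular bisector E = kp/r³ (half the axial value at the same distance).
E = (8.99×10⁹)(3.70×10⁻³¹) / (3.56×10⁻⁹)³ = 7.372×10⁴ N/C.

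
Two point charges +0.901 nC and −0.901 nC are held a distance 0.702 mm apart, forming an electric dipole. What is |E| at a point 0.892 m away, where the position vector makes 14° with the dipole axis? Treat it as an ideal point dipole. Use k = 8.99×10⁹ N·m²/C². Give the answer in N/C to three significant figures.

E ≈ 0.0157 N/C

Dipole moment p = qd = (9.01×10⁻¹⁰ C)(7.02×10⁻⁴ m) = 6.325×10⁻¹³ C·m.
At angle θ the dipole field magnitude is E = (kp/r³)·√(1 + 3cos²θ).
kp/r³ = (8.99×10⁹)(6.325×10⁻¹³) / (0.892)³ = 0.008012 N/C.
√(1 + 3cos²14°) = √(1 + 3·0.9415) = √3.8244 ≈ 1.9556.
E ≈ 0.008012 × 1.956 = 0.01567 N/C.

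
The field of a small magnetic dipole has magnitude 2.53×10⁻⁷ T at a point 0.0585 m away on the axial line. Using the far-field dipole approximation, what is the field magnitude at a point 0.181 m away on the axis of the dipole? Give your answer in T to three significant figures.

Dipole fields scale as 1/r³ in the far field; the geometry is the same at both points.
B₂ = B₁ · (r₁/r₂)³ = 2.53×10⁻⁷ · (0.0585/0.181)³.
(r₁/r₂)³ = (0.3232)³ = 0.03376.
B₂ ≈ 8.542×10⁻⁹ T.

B ≈ 8.54×10⁻⁹ T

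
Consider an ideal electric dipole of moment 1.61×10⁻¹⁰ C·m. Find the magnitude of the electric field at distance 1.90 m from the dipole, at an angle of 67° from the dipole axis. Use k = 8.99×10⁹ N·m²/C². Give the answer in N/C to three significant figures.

At angle θ the dipole field magnitude is E = (kp/r³)·√(1 + 3cos²θ).
kp/r³ = (8.99×10⁹)(1.61×10⁻¹⁰) / (1.90)³ = 0.2110 N/C.
√(1 + 3cos²67°) = √(1 + 3·0.1527) = √1.4580 ≈ 1.2075.
E ≈ 0.2110 × 1.207 = 0.2548 N/C.

E ≈ 0.255 N/C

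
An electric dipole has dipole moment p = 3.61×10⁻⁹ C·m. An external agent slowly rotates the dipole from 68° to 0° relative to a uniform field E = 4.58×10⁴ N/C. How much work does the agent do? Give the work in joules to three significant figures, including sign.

W ≈ -1.03×10⁻⁴ J

W_ext = ΔU = U(θ₂) − U(θ₁) = −pE cosθ₂ − (−pE cosθ₁) = pE(cosθ₁ − cosθ₂).
W = (3.61×10⁻⁹)(4.58×10⁴)·(cos68° − cos0°) = (1.653×10⁻⁴)·(-0.6254) = -1.034×10⁻⁴ J.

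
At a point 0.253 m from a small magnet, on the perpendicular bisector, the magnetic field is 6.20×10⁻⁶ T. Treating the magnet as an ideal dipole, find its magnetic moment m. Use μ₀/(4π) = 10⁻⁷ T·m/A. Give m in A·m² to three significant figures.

In the equatorial plane B = (μ₀/4π)·m/r³, so m = Br³·4π/(μ₀).
m = (6.20×10⁻⁶)·(0.253)³ / (10⁻⁷) = 1.004 A·m².

m ≈ 1.00 A·m²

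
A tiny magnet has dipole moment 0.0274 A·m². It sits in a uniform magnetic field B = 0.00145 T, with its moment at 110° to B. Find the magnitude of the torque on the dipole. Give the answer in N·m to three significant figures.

Torque on a magnetic dipole: τ = mB sinθ.
τ = (0.0274)(0.00145)·sin110° = 3.733×10⁻⁵ N·m.

τ ≈ 3.73×10⁻⁵ N·m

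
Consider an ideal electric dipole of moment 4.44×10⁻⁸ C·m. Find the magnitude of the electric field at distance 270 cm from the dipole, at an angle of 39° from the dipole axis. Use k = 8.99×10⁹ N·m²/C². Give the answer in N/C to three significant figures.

E ≈ 34.0 N/C

At angle θ the dipole field magnitude is E = (kp/r³)·√(1 + 3cos²θ).
kp/r³ = (8.99×10⁹)(4.44×10⁻⁸) / (2.70)³ = 20.28 N/C.
√(1 + 3cos²39°) = √(1 + 3·0.6040) = √2.8119 ≈ 1.6769.
E ≈ 20.28 × 1.677 = 34.01 N/C.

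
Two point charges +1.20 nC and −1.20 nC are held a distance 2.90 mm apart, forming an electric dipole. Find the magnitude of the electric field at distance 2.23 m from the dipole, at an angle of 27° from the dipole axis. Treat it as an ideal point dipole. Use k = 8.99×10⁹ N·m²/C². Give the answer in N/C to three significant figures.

E ≈ 0.00519 N/C

Dipole moment p = qd = (1.20×10⁻⁹ C)(0.00290 m) = 3.48×10⁻¹² C·m.
At angle θ the dipole field magnitude is E = (kp/r³)·√(1 + 3cos²θ).
kp/r³ = (8.99×10⁹)(3.48×10⁻¹²) / (2.23)³ = 0.002821 N/C.
√(1 + 3cos²27°) = √(1 + 3·0.7939) = √3.3817 ≈ 1.8389.
E ≈ 0.002821 × 1.839 = 0.005188 N/C.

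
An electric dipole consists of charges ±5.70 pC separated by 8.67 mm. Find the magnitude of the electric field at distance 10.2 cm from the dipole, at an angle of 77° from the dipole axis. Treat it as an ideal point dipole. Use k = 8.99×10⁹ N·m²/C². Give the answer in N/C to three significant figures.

E ≈ 0.449 N/C

Dipole moment p = qd = (5.70×10⁻¹² C)(0.00867 m) = 4.942×10⁻¹⁴ C·m.
At angle θ the dipole field magnitude is E = (kp/r³)·√(1 + 3cos²θ).
kp/r³ = (8.99×10⁹)(4.942×10⁻¹⁴) / (0.102)³ = 0.4187 N/C.
√(1 + 3cos²77°) = √(1 + 3·0.0506) = √1.1518 ≈ 1.0732.
E ≈ 0.4187 × 1.073 = 0.4493 N/C.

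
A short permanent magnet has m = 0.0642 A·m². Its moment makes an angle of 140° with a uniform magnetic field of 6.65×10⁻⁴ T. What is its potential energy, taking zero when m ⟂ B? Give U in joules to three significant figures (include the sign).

U ≈ 3.27×10⁻⁵ J

U = −m·B = −mB cosθ.
U = −(0.0642)(6.65×10⁻⁴)·cos140° = 3.270×10⁻⁵ J.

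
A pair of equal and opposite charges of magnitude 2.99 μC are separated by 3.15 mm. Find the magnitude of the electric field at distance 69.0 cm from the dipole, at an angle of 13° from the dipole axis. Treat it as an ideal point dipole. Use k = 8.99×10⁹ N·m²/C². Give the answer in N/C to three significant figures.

E ≈ 506 N/C

Dipole moment p = qd = (2.99×10⁻⁶ C)(0.00315 m) = 9.419×10⁻⁹ C·m.
At angle θ the dipole field magnitude is E = (kp/r³)·√(1 + 3cos²θ).
kp/r³ = (8.99×10⁹)(9.419×10⁻⁹) / (0.690)³ = 257.8 N/C.
√(1 + 3cos²13°) = √(1 + 3·0.9494) = √3.8482 ≈ 1.9617.
E ≈ 257.8 × 1.962 = 505.6 N/C.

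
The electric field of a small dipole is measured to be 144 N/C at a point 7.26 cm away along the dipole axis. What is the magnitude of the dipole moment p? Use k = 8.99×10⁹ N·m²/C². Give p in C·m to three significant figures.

p ≈ 3.06×10⁻¹² C·m

On axis E = 2kp/r³, so p = Er³/(2k).
p = (144)·(0.0726)³ / (2·8.99×10⁹) = 3.065×10⁻¹² C·m.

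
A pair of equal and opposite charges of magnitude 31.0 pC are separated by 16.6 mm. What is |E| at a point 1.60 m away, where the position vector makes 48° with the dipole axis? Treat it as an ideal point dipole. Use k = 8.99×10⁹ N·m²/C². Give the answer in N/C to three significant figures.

Dipole moment p = qd = (3.10×10⁻¹¹ C)(0.0166 m) = 5.146×10⁻¹³ C·m.
At angle θ the dipole field magnitude is E = (kp/r³)·√(1 + 3cos²θ).
kp/r³ = (8.99×10⁹)(5.146×10⁻¹³) / (1.60)³ = 0.001129 N/C.
√(1 + 3cos²48°) = √(1 + 3·0.4477) = √2.3432 ≈ 1.5308.
E ≈ 0.001129 × 1.531 = 0.001729 N/C.

E ≈ 0.00173 N/C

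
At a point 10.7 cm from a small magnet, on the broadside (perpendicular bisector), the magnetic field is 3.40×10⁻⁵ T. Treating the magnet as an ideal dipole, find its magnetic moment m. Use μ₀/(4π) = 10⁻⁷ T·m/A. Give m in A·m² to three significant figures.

In the equatorial plane B = (μ₀/4π)·m/r³, so m = Br³·4π/(μ₀).
m = (3.40×10⁻⁵)·(0.107)³ / (10⁻⁷) = 0.4165 A·m².

m ≈ 0.417 A·m²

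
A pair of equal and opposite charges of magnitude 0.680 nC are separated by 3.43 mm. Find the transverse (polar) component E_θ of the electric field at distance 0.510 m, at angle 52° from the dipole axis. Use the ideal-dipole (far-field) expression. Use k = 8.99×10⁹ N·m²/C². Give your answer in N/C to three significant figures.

E_θ ≈ 0.125 N/C

Dipole moment p = qd = (6.80×10⁻¹⁰ C)(0.00343 m) = 2.332×10⁻¹² C·m.
For a dipole, E_θ = (kp sinθ)/r³.
kp/r³ = (8.99×10⁹)(2.332×10⁻¹²)/(0.510)³ = 0.1580 N/C.
E_θ = 0.1580·sin52° = 0.1245 N/C.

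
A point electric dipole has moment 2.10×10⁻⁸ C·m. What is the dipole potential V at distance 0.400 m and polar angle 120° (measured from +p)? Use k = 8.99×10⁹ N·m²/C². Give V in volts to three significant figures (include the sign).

V ≈ -590 V

The dipole potential is V = kp cosθ / r².
V = (8.99×10⁹)(2.10×10⁻⁸)·cos120° / (0.400)² = -590.0 V.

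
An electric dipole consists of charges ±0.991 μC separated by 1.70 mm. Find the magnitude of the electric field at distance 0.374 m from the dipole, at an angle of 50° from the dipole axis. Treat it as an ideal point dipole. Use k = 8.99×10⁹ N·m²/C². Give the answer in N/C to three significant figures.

E ≈ 433 N/C

Dipole moment p = qd = (9.91×10⁻⁷ C)(0.00170 m) = 1.685×10⁻⁹ C·m.
At angle θ the dipole field magnitude is E = (kp/r³)·√(1 + 3cos²θ).
kp/r³ = (8.99×10⁹)(1.685×10⁻⁹) / (0.374)³ = 289.6 N/C.
√(1 + 3cos²50°) = √(1 + 3·0.4132) = √2.2395 ≈ 1.4965.
E ≈ 289.6 × 1.497 = 433.3 N/C.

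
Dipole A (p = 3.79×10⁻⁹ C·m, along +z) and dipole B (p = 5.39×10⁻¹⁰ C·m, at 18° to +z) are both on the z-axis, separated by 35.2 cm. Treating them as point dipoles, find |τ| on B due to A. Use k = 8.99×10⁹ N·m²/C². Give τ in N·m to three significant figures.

τ ≈ 2.60×10⁻⁷ N·m

The second dipole sits on the axis of the first, so the field there is axial: E₁ = 2kp₁/r³ along +z.
E₁ = 2(8.99×10⁹)(3.79×10⁻⁹)/(0.352)³ = 1562 N/C.
Torque on the second dipole: τ = p₂ E₁ sinθ.
τ = (5.39×10⁻¹⁰)(1562)·sin18° = 2.602×10⁻⁷ N·m.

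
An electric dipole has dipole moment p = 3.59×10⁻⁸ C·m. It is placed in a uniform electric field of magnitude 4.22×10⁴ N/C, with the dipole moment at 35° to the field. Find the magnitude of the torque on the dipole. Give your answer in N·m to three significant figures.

Torque on an electric dipole: τ = pE sinθ.
τ = (3.59×10⁻⁸)(4.22×10⁴)·sin35° = 8.690×10⁻⁴ N·m.

τ ≈ 8.69×10⁻⁴ N·m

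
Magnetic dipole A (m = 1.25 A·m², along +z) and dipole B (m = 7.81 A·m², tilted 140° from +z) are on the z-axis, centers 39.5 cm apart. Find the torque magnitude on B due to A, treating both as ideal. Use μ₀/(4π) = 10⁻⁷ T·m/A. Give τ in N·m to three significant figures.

Dipole B is on the axis of dipole A, so B₁ there is axial: B₁ = (μ₀/4π)·2m₁/r³ along +z.
B₁ = 2(10⁻⁷)(1.25)/(0.395)³ = 4.056×10⁻⁶ T.
τ = m₂ B₁ sinθ.
τ = (7.81)(4.056×10⁻⁶)·sin140° = 2.036×10⁻⁵ N·m.

τ ≈ 2.04×10⁻⁵ N·m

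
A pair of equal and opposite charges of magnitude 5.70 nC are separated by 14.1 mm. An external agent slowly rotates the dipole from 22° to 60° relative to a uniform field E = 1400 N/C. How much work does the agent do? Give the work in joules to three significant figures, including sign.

Dipole moment p = qd = (5.70×10⁻⁹ C)(0.0141 m) = 8.037×10⁻¹¹ C·m.
W_ext = ΔU = U(θ₂) − U(θ₁) = −pE cosθ₂ − (−pE cosθ₁) = pE(cosθ₁ − cosθ₂).
W = (8.037×10⁻¹¹)(1400)·(cos22° − cos60°) = (1.125×10⁻⁷)·(+0.4272) = 4.807×10⁻⁸ J.

W ≈ 4.81×10⁻⁸ J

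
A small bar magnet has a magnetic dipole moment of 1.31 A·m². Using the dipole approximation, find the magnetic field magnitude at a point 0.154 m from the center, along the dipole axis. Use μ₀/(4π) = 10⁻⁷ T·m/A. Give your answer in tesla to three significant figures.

On axis B = (μ₀/4π)·2m/r³.
B = 2·(10⁻⁷)·(1.31) / (0.154)³ = 7.174×10⁻⁵ T.

B ≈ 7.17×10⁻⁵ T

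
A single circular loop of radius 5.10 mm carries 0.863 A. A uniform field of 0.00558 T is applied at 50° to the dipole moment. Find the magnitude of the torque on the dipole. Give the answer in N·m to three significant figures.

Magnetic moment m = IA = Iπa² = (0.863)·π·(0.00510)² = 7.052×10⁻⁵ A·m².
Torque on a magnetic dipole: τ = mB sinθ.
τ = (7.052×10⁻⁵)(0.00558)·sin50° = 3.014×10⁻⁷ N·m.

τ ≈ 3.01×10⁻⁷ N·m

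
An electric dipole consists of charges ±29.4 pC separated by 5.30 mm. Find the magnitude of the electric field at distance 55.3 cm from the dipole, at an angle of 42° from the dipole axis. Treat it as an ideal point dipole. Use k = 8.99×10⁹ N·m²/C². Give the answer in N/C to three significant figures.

Dipole moment p = qd = (2.94×10⁻¹¹ C)(0.00530 m) = 1.558×10⁻¹³ C·m.
At angle θ the dipole field magnitude is E = (kp/r³)·√(1 + 3cos²θ).
kp/r³ = (8.99×10⁹)(1.558×10⁻¹³) / (0.553)³ = 0.008282 N/C.
√(1 + 3cos²42°) = √(1 + 3·0.5523) = √2.6568 ≈ 1.6300.
E ≈ 0.008282 × 1.630 = 0.01350 N/C.

E ≈ 0.0135 N/C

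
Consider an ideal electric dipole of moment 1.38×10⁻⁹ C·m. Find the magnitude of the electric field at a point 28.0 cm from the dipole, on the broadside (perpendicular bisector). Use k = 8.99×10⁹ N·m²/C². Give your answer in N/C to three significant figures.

In the equatorial plane E = kp/r³.
E = (8.99×10⁹)(1.38×10⁻⁹) / (0.280)³ = 565.2 N/C.

E ≈ 565 N/C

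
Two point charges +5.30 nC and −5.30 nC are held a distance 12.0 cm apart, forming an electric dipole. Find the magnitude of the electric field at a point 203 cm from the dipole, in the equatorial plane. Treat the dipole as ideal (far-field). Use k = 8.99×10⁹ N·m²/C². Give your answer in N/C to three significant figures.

E ≈ 0.683 N/C

Dipole moment p = qd = (5.30×10⁻⁹ C)(0.120 m) = 6.36×10⁻¹⁰ C·m.
In the equatorial plane E = kp/r³.
E = (8.99×10⁹)(6.36×10⁻¹⁰) / (2.03)³ = 0.6835 N/C.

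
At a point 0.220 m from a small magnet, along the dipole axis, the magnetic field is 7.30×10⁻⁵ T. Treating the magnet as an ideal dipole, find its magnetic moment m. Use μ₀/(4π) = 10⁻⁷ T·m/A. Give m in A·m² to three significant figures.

m ≈ 3.89 A·m²

On axis B = (μ₀/4π)·2m/r³, so m = Br³·4π/(μ₀·2).
m = (7.30×10⁻⁵)·(0.220)³ / (2·10⁻⁷) = 3.887 A·m².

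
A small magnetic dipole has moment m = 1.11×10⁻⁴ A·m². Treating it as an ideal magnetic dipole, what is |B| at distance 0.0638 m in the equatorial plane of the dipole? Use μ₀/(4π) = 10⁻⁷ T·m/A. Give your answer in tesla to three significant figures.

B ≈ 4.27×10⁻⁸ T

In the equatorial plane B = (μ₀/4π)·m/r³ (half the axial value).
B = (10⁻⁷)·(1.11×10⁻⁴) / (0.0638)³ = 4.274×10⁻⁸ T.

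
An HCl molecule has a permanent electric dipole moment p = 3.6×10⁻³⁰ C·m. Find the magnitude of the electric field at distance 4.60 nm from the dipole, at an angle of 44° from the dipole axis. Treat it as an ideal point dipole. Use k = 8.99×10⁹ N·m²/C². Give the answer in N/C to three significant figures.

E ≈ 5.31×10⁵ N/C

At angle θ the dipole field magnitude is E = (kp/r³)·√(1 + 3cos²θ).
kp/r³ = (8.99×10⁹)(3.60×10⁻³⁰) / (4.60×10⁻⁹)³ = 3.325×10⁵ N/C.
√(1 + 3cos²44°) = √(1 + 3·0.5174) = √2.5523 ≈ 1.5976.
E ≈ 3.325×10⁵ × 1.598 = 5.312×10⁵ N/C.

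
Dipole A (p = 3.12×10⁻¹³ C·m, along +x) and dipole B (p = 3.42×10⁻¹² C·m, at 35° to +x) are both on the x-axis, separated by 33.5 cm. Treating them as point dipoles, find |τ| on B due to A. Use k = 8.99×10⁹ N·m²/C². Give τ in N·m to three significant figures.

τ ≈ 2.93×10⁻¹³ N·m

The second dipole sits on the axis of the first, so the field there is axial: E₁ = 2kp₁/r³ along +x.
E₁ = 2(8.99×10⁹)(3.12×10⁻¹³)/(0.335)³ = 0.1492 N/C.
Torque on the second dipole: τ = p₂ E₁ sinθ.
τ = (3.42×10⁻¹²)(0.1492)·sin35° = 2.927×10⁻¹³ N·m.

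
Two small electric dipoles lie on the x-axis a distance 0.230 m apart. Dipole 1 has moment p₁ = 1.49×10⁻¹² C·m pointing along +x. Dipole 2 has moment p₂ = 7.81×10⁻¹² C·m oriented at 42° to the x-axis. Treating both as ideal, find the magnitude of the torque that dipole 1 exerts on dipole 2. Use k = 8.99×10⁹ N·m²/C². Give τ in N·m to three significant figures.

The second dipole sits on the axis of the first, so the field there is axial: E₁ = 2kp₁/r³ along +x.
E₁ = 2(8.99×10⁹)(1.49×10⁻¹²)/(0.230)³ = 2.202 N/C.
Torque on the second dipole: τ = p₂ E₁ sinθ.
τ = (7.81×10⁻¹²)(2.202)·sin42° = 1.151×10⁻¹¹ N·m.

τ ≈ 1.15×10⁻¹¹ N·m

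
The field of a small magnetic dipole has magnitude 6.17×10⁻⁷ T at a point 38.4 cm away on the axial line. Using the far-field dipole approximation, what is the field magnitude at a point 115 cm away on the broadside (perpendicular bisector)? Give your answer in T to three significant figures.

B ≈ 1.15×10⁻⁸ T

Dipole fields scale as 1/r³ in the far field.
The axial field is twice the equatorial field at the same r, so the geometry factor is 1/2.
B₂ = B₁ · (1/2) · (r₁/r₂)³ = 6.17×10⁻⁷ · 0.5 · (38.4/115)³.
(r₁/r₂)³ = (0.3339)³ = 0.03723.
B₂ ≈ 1.149×10⁻⁸ T.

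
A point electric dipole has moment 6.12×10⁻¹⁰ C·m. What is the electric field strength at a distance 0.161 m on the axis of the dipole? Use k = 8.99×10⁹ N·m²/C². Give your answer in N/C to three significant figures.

On the dipole axis E = 2kp/r³.
E = 2·(8.99×10⁹)(6.12×10⁻¹⁰) / (0.161)³ = 2637 N/C.

E ≈ 2640 N/C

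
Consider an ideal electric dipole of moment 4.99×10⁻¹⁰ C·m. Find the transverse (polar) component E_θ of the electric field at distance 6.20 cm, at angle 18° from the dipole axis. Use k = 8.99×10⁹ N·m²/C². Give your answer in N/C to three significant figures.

For a dipole, E_θ = (kp sinθ)/r³.
kp/r³ = (8.99×10⁹)(4.99×10⁻¹⁰)/(0.0620)³ = 1.882×10⁴ N/C.
E_θ = 1.882×10⁴·sin18° = 5817 N/C.

E_θ ≈ 5820 N/C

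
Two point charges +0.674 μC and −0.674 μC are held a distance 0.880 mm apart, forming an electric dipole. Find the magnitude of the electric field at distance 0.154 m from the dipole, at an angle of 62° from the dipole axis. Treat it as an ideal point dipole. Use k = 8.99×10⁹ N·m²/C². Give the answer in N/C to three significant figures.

E ≈ 1880 N/C

Dipole moment p = qd = (6.74×10⁻⁷ C)(8.80×10⁻⁴ m) = 5.931×10⁻¹⁰ C·m.
At angle θ the dipole field magnitude is E = (kp/r³)·√(1 + 3cos²θ).
kp/r³ = (8.99×10⁹)(5.931×10⁻¹⁰) / (0.154)³ = 1460 N/C.
√(1 + 3cos²62°) = √(1 + 3·0.2204) = √1.6612 ≈ 1.2889.
E ≈ 1460 × 1.289 = 1882 N/C.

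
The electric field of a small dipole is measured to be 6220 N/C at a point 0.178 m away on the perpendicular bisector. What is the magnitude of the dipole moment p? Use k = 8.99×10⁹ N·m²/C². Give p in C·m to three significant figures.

In the equatorial plane E = kp/r³, so p = Er³/(k).
p = (6220)·(0.178)³ / (8.99×10⁹) = 3.902×10⁻⁹ C·m.

p ≈ 3.90×10⁻⁹ C·m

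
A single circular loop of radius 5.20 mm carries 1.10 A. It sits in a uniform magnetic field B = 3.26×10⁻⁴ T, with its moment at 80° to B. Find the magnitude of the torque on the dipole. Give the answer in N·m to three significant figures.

Magnetic moment m = IA = Iπa² = (1.10)·π·(0.00520)² = 9.344×10⁻⁵ A·m².
Torque on a magnetic dipole: τ = mB sinθ.
τ = (9.344×10⁻⁵)(3.26×10⁻⁴)·sin80° = 3.000×10⁻⁸ N·m.

τ ≈ 3.00×10⁻⁸ N·m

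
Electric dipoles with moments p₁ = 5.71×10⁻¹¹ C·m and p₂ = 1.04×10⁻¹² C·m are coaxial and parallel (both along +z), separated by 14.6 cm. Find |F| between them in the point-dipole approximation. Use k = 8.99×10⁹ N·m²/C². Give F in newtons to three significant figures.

F ≈ 7.05×10⁻⁹ N

On-axis field of dipole 1 at distance r: E = 2kp₁/r³. Force on dipole 2 is F = p₂·dE/dr (gradient along axis).
dE/dr = −6kp₁/r⁴, so |F| = 6kp₁p₂/r⁴ (attractive for aligned moments).
F = 6(8.99×10⁹)(5.71×10⁻¹¹)(1.04×10⁻¹²)/(0.146)⁴ = 7.050×10⁻⁹ N.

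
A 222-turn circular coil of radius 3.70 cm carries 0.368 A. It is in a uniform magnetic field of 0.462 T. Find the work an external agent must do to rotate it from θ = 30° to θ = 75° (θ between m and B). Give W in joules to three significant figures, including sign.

m = NIA = NIπa² = 222·(0.368)·π·(0.0370)² = 0.3514 A·m².
W_ext = ΔU = −mB cosθ₂ + mB cosθ₁ = mB(cosθ₁ − cosθ₂).
W = (0.3514)(0.462)·(cos30° − cos75°) = (0.1623)·(+0.6072) = 0.09858 J.

W ≈ 0.0986 J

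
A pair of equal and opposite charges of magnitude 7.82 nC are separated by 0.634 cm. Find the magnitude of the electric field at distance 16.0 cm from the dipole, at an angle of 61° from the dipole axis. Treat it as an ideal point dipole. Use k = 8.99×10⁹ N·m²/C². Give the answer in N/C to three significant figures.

E ≈ 142 N/C

Dipole moment p = qd = (7.82×10⁻⁹ C)(0.00634 m) = 4.958×10⁻¹¹ C·m.
At angle θ the dipole field magnitude is E = (kp/r³)·√(1 + 3cos²θ).
kp/r³ = (8.99×10⁹)(4.958×10⁻¹¹) / (0.160)³ = 108.8 N/C.
√(1 + 3cos²61°) = √(1 + 3·0.2350) = √1.7051 ≈ 1.3058.
E ≈ 108.8 × 1.306 = 142.1 N/C.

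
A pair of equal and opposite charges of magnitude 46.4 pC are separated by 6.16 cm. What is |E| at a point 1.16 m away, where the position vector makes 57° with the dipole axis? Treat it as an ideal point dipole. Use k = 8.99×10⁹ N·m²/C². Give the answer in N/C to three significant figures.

E ≈ 0.0226 N/C

Dipole moment p = qd = (4.64×10⁻¹¹ C)(0.0616 m) = 2.858×10⁻¹² C·m.
At angle θ the dipole field magnitude is E = (kp/r³)·√(1 + 3cos²θ).
kp/r³ = (8.99×10⁹)(2.858×10⁻¹²) / (1.16)³ = 0.01646 N/C.
√(1 + 3cos²57°) = √(1 + 3·0.2966) = √1.8899 ≈ 1.3747.
E ≈ 0.01646 × 1.375 = 0.02263 N/C.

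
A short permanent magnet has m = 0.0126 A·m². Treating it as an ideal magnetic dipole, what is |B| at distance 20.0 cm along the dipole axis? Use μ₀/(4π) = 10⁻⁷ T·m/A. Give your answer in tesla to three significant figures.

On axis B = (μ₀/4π)·2m/r³.
B = 2·(10⁻⁷)·(0.0126) / (0.200)³ = 3.150×10⁻⁷ T.

B ≈ 3.15×10⁻⁷ T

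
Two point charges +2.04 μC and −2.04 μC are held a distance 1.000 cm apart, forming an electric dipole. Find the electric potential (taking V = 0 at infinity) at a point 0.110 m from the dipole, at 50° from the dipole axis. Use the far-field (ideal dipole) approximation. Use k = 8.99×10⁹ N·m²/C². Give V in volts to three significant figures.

V ≈ 9740 V

Dipole moment p = qd = (2.04×10⁻⁶ C)(0.0100 m) = 2.04×10⁻⁸ C·m.
The dipole potential is V = kp cosθ / r².
V = (8.99×10⁹)(2.04×10⁻⁸)·cos50° / (0.110)² = 9743 V.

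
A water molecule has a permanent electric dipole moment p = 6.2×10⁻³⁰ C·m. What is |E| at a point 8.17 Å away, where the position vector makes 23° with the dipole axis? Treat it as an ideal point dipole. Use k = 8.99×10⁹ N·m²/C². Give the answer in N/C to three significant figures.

E ≈ 1.92×10⁸ N/C

At angle θ the dipole field magnitude is E = (kp/r³)·√(1 + 3cos²θ).
kp/r³ = (8.99×10⁹)(6.20×10⁻³⁰) / (8.17×10⁻¹⁰)³ = 1.022×10⁸ N/C.
√(1 + 3cos²23°) = √(1 + 3·0.8473) = √3.5420 ≈ 1.8820.
E ≈ 1.022×10⁸ × 1.882 = 1.924×10⁸ N/C.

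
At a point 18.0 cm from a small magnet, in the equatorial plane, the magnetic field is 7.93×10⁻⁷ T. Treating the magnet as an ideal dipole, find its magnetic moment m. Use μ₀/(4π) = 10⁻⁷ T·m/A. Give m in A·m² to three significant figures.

m ≈ 0.0462 A·m²

In the equatorial plane B = (μ₀/4π)·m/r³, so m = Br³·4π/(μ₀).
m = (7.93×10⁻⁷)·(0.180)³ / (10⁻⁷) = 0.04625 A·m².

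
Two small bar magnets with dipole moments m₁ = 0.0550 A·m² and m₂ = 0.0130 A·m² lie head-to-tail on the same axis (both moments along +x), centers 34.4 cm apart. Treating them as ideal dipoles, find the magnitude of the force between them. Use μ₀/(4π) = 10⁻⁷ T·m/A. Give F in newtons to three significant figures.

On-axis B of dipole 1: B = (μ₀/4π)·2m₁/r³. Force on dipole 2: F = m₂·dB/dr.
dB/dr = −(μ₀/4π)·6m₁/r⁴, so |F| = (μ₀/4π)·6m₁m₂/r⁴.
F = 6(10⁻⁷)(0.0550)(0.0130)/(0.344)⁴ = 3.064×10⁻⁸ N.

F ≈ 3.06×10⁻⁸ N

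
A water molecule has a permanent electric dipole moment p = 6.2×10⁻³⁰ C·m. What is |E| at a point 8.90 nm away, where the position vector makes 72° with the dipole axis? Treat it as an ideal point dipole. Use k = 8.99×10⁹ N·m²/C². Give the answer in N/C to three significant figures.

At angle θ the dipole field magnitude is E = (kp/r³)·√(1 + 3cos²θ).
kp/r³ = (8.99×10⁹)(6.20×10⁻³⁰) / (8.90×10⁻⁹)³ = 7.906×10⁴ N/C.
√(1 + 3cos²72°) = √(1 + 3·0.0955) = √1.2865 ≈ 1.1342.
E ≈ 7.906×10⁴ × 1.134 = 8.968×10⁴ N/C.

E ≈ 8.97×10⁴ N/C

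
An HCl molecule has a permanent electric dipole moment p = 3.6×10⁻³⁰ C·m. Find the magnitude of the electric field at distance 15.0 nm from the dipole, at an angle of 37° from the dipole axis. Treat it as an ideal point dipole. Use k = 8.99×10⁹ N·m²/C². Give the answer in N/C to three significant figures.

At angle θ the dipole field magnitude is E = (kp/r³)·√(1 + 3cos²θ).
kp/r³ = (8.99×10⁹)(3.60×10⁻³⁰) / (1.50×10⁻⁸)³ = 9589 N/C.
√(1 + 3cos²37°) = √(1 + 3·0.6378) = √2.9135 ≈ 1.7069.
E ≈ 9589 × 1.707 = 1.637×10⁴ N/C.

E ≈ 1.64×10⁴ N/C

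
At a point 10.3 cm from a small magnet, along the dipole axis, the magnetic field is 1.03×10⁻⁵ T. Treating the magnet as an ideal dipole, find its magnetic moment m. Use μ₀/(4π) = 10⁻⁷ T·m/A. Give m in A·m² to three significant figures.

On axis B = (μ₀/4π)·2m/r³, so m = Br³·4π/(μ₀·2).
m = (1.03×10⁻⁵)·(0.103)³ / (2·10⁻⁷) = 0.05628 A·m².

m ≈ 0.0563 A·m²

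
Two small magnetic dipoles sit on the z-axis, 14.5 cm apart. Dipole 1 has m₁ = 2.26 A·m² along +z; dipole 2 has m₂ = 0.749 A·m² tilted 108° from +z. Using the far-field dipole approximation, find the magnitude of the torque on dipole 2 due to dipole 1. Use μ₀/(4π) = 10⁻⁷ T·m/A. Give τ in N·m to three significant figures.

Dipole B is on the axis of dipole A, so B₁ there is axial: B₁ = (μ₀/4π)·2m₁/r³ along +z.
B₁ = 2(10⁻⁷)(2.26)/(0.145)³ = 1.483×10⁻⁴ T.
τ = m₂ B₁ sinθ.
τ = (0.749)(1.483×10⁻⁴)·sin108° = 1.056×10⁻⁴ N·m.

τ ≈ 1.06×10⁻⁴ N·m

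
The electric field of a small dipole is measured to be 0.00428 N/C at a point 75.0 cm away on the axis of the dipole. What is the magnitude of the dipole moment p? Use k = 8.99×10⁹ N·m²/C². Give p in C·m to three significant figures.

p ≈ 1.00×10⁻¹³ C·m

On axis E = 2kp/r³, so p = Er³/(2k).
p = (0.00428)·(0.750)³ / (2·8.99×10⁹) = 1.004×10⁻¹³ C·m.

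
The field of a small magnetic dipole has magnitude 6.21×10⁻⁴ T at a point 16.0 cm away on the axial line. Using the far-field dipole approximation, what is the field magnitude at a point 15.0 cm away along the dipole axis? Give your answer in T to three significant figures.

B ≈ 7.54×10⁻⁴ T

Dipole fields scale as 1/r³ in the far field; the geometry is the same at both points.
B₂ = B₁ · (r₁/r₂)³ = 6.21×10⁻⁴ · (16.0/15.0)³.
(r₁/r₂)³ = (1.067)³ = 1.214.
B₂ ≈ 7.537×10⁻⁴ T.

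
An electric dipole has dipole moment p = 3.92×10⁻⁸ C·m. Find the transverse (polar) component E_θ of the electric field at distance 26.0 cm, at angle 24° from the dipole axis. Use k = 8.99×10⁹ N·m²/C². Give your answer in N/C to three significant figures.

E_θ ≈ 8160 N/C

For a dipole, E_θ = (kp sinθ)/r³.
kp/r³ = (8.99×10⁹)(3.92×10⁻⁸)/(0.260)³ = 2.005×10⁴ N/C.
E_θ = 2.005×10⁴·sin24° = 8155 N/C.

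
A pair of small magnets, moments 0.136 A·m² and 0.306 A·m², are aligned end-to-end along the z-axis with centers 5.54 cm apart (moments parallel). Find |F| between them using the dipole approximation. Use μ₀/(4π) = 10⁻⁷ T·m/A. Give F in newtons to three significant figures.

On-axis B of dipole 1: B = (μ₀/4π)·2m₁/r³. Force on dipole 2: F = m₂·dB/dr.
dB/dr = −(μ₀/4π)·6m₁/r⁴, so |F| = (μ₀/4π)·6m₁m₂/r⁴.
F = 6(10⁻⁷)(0.136)(0.306)/(0.0554)⁴ = 0.002651 N.

F ≈ 0.00265 N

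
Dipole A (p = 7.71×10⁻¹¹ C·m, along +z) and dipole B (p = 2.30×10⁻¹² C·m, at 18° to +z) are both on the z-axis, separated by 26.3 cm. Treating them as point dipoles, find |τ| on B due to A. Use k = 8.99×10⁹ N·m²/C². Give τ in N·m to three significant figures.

τ ≈ 5.42×10⁻¹¹ N·m

The second dipole sits on the axis of the first, so the field there is axial: E₁ = 2kp₁/r³ along +z.
E₁ = 2(8.99×10⁹)(7.71×10⁻¹¹)/(0.263)³ = 76.20 N/C.
Torque on the second dipole: τ = p₂ E₁ sinθ.
τ = (2.30×10⁻¹²)(76.20)·sin18° = 5.416×10⁻¹¹ N·m.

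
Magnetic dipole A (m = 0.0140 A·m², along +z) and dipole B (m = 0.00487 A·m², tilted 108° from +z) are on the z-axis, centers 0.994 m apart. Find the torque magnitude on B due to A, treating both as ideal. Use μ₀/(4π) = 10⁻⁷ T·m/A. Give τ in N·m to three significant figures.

Dipole B is on the axis of dipole A, so B₁ there is axial: B₁ = (μ₀/4π)·2m₁/r³ along +z.
B₁ = 2(10⁻⁷)(0.0140)/(0.994)³ = 2.851×10⁻⁹ T.
τ = m₂ B₁ sinθ.
τ = (0.00487)(2.851×10⁻⁹)·sin108° = 1.320×10⁻¹¹ N·m.

τ ≈ 1.32×10⁻¹¹ N·m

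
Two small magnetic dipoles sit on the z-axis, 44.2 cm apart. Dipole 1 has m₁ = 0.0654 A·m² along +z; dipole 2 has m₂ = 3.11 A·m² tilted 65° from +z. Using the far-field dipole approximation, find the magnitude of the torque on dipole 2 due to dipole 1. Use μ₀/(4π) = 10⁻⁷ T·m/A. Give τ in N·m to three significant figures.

τ ≈ 4.27×10⁻⁷ N·m

Dipole B is on the axis of dipole A, so B₁ there is axial: B₁ = (μ₀/4π)·2m₁/r³ along +z.
B₁ = 2(10⁻⁷)(0.0654)/(0.442)³ = 1.515×10⁻⁷ T.
τ = m₂ B₁ sinθ.
τ = (3.11)(1.515×10⁻⁷)·sin65° = 4.270×10⁻⁷ N·m.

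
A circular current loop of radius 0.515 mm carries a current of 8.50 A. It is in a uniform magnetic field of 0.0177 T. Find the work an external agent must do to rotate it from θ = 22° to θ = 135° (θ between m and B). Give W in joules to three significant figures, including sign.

W ≈ 2.05×10⁻⁷ J

Magnetic moment m = IA = Iπa² = (8.50)·π·(5.15×10⁻⁴)² = 7.082×10⁻⁶ A·m².
W_ext = ΔU = −mB cosθ₂ + mB cosθ₁ = mB(cosθ₁ − cosθ₂).
W = (7.082×10⁻⁶)(0.0177)·(cos22° − cos135°) = (1.254×10⁻⁷)·(+1.6343) = 2.049×10⁻⁷ J.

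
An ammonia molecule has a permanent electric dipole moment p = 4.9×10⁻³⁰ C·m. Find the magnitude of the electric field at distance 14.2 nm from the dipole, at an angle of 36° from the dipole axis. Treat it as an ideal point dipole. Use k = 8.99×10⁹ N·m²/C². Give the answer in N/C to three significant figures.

E ≈ 2.65×10⁴ N/C

At angle θ the dipole field magnitude is E = (kp/r³)·√(1 + 3cos²θ).
kp/r³ = (8.99×10⁹)(4.90×10⁻³⁰) / (1.42×10⁻⁸)³ = 1.538×10⁴ N/C.
√(1 + 3cos²36°) = √(1 + 3·0.6545) = √2.9635 ≈ 1.7215.
E ≈ 1.538×10⁴ × 1.721 = 2.648×10⁴ N/C.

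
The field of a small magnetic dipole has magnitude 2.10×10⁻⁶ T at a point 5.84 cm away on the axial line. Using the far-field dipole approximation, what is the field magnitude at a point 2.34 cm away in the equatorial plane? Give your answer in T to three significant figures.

Dipole fields scale as 1/r³ in the far field.
The axial field is twice the equatorial field at the same r, so the geometry factor is 1/2.
B₂ = B₁ · (1/2) · (r₁/r₂)³ = 2.10×10⁻⁶ · 0.5 · (5.84/2.34)³.
(r₁/r₂)³ = (2.496)³ = 15.55.
B₂ ≈ 1.632×10⁻⁵ T.

B ≈ 1.63×10⁻⁵ T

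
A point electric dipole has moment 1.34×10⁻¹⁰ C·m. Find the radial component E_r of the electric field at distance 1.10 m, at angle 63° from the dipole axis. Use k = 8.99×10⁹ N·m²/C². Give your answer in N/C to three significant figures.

E_r ≈ 0.822 N/C

For a dipole, E_r = (2kp cosθ)/r³.
kp/r³ = (8.99×10⁹)(1.34×10⁻¹⁰)/(1.10)³ = 0.9051 N/C.
E_r = 2·0.9051·cos63° = 0.8218 N/C.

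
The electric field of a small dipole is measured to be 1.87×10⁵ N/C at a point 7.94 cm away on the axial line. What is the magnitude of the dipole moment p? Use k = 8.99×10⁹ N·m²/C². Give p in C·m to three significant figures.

p ≈ 5.21×10⁻⁹ C·m

On axis E = 2kp/r³, so p = Er³/(2k).
p = (1.87×10⁵)·(0.0794)³ / (2·8.99×10⁹) = 5.206×10⁻⁹ C·m.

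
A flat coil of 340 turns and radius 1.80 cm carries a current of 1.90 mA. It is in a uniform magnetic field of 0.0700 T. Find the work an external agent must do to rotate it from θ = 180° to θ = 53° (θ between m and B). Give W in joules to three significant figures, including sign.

m = NIA = NIπa² = 340·(0.00190)·π·(0.0180)² = 6.575×10⁻⁴ A·m².
W_ext = ΔU = −mB cosθ₂ + mB cosθ₁ = mB(cosθ₁ − cosθ₂).
W = (6.575×10⁻⁴)(0.0700)·(cos180° − cos53°) = (4.602×10⁻⁵)·(-1.6018) = -7.372×10⁻⁵ J.

W ≈ -7.37×10⁻⁵ J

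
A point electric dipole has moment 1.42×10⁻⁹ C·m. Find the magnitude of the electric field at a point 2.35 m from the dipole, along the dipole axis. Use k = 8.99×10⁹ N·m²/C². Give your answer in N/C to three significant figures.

On the dipole axis E = 2kp/r³.
E = 2·(8.99×10⁹)(1.42×10⁻⁹) / (2.35)³ = 1.967 N/C.

E ≈ 1.97 N/C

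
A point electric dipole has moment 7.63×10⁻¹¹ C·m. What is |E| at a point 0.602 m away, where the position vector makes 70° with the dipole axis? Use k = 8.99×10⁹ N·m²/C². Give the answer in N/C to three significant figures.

At angle θ the dipole field magnitude is E = (kp/r³)·√(1 + 3cos²θ).
kp/r³ = (8.99×10⁹)(7.63×10⁻¹¹) / (0.602)³ = 3.144 N/C.
√(1 + 3cos²70°) = √(1 + 3·0.1170) = √1.3509 ≈ 1.1623.
E ≈ 3.144 × 1.162 = 3.654 N/C.

E ≈ 3.65 N/C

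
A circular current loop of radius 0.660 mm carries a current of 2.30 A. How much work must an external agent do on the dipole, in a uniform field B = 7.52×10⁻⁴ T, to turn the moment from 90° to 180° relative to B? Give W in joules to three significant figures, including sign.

W ≈ 2.37×10⁻⁹ J

Magnetic moment m = IA = Iπa² = (2.30)·π·(6.60×10⁻⁴)² = 3.147×10⁻⁶ A·m².
W_ext = ΔU = −mB cosθ₂ + mB cosθ₁ = mB(cosθ₁ − cosθ₂).
W = (3.147×10⁻⁶)(7.52×10⁻⁴)·(cos90° − cos180°) = (2.367×10⁻⁹)·(+1.0000) = 2.367×10⁻⁹ J.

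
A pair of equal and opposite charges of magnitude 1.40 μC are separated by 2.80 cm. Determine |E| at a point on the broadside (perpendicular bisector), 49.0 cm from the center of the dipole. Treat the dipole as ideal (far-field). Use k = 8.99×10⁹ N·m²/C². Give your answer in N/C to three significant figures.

E ≈ 3000 N/C

Dipole moment p = qd = (1.40×10⁻⁶ C)(0.0280 m) = 3.92×10⁻⁸ C·m.
In the equatorial plane E = kp/r³.
E = (8.99×10⁹)(3.92×10⁻⁸) / (0.490)³ = 2995 N/C.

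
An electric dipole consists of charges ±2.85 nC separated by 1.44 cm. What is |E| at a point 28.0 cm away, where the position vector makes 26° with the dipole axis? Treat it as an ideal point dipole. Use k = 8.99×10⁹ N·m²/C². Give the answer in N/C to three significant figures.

Dipole moment p = qd = (2.85×10⁻⁹ C)(0.0144 m) = 4.104×10⁻¹¹ C·m.
At angle θ the dipole field magnitude is E = (kp/r³)·√(1 + 3cos²θ).
kp/r³ = (8.99×10⁹)(4.104×10⁻¹¹) / (0.280)³ = 16.81 N/C.
√(1 + 3cos²26°) = √(1 + 3·0.8078) = √3.4235 ≈ 1.8503.
E ≈ 16.81 × 1.850 = 31.10 N/C.

E ≈ 31.1 N/C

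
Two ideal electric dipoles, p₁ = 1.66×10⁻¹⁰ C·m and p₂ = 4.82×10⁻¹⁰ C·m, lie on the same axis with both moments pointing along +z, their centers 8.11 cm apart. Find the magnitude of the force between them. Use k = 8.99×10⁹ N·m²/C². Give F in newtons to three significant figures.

On-axis field of dipole 1 at distance r: E = 2kp₁/r³. Force on dipole 2 is F = p₂·dE/dr (gradient along axis).
dE/dr = −6kp₁/r⁴, so |F| = 6kp₁p₂/r⁴ (attractive for aligned moments).
F = 6(8.99×10⁹)(1.66×10⁻¹⁰)(4.82×10⁻¹⁰)/(0.0811)⁴ = 9.977×10⁻⁵ N.

F ≈ 9.98×10⁻⁵ N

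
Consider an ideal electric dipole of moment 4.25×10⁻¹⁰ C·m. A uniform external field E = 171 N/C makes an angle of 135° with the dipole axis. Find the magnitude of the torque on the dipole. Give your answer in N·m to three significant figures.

τ ≈ 5.14×10⁻⁸ N·m

Torque on an electric dipole: τ = pE sinθ.
τ = (4.25×10⁻¹⁰)(171)·sin135° = 5.139×10⁻⁸ N·m.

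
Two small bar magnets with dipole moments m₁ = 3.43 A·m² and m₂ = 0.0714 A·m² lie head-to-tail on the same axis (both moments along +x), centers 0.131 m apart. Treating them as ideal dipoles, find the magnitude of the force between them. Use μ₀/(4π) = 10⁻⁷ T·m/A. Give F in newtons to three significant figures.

On-axis B of dipole 1: B = (μ₀/4π)·2m₁/r³. Force on dipole 2: F = m₂·dB/dr.
dB/dr = −(μ₀/4π)·6m₁/r⁴, so |F| = (μ₀/4π)·6m₁m₂/r⁴.
F = 6(10⁻⁷)(3.43)(0.0714)/(0.131)⁴ = 4.990×10⁻⁴ N.

F ≈ 4.99×10⁻⁴ N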